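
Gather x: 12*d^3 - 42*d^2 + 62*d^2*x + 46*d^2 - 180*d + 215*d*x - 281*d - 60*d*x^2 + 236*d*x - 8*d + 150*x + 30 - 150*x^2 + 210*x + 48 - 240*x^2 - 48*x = 12*d^3 + 4*d^2 - 469*d + x^2*(-60*d - 390) + x*(62*d^2 + 451*d + 312) + 78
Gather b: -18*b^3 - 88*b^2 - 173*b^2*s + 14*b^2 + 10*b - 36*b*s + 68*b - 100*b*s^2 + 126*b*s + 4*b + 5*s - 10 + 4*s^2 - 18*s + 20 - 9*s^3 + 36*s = -18*b^3 + b^2*(-173*s - 74) + b*(-100*s^2 + 90*s + 82) - 9*s^3 + 4*s^2 + 23*s + 10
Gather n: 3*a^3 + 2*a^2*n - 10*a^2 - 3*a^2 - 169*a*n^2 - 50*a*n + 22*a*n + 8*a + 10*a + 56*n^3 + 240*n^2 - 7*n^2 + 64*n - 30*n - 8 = 3*a^3 - 13*a^2 + 18*a + 56*n^3 + n^2*(233 - 169*a) + n*(2*a^2 - 28*a + 34) - 8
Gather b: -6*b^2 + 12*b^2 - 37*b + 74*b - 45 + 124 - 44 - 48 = 6*b^2 + 37*b - 13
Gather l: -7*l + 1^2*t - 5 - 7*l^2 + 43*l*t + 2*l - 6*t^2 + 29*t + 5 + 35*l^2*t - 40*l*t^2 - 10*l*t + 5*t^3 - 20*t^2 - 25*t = l^2*(35*t - 7) + l*(-40*t^2 + 33*t - 5) + 5*t^3 - 26*t^2 + 5*t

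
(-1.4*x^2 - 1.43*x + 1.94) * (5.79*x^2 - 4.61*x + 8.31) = -8.106*x^4 - 1.8257*x^3 + 6.1909*x^2 - 20.8267*x + 16.1214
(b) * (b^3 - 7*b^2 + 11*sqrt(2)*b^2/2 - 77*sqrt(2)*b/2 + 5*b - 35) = b^4 - 7*b^3 + 11*sqrt(2)*b^3/2 - 77*sqrt(2)*b^2/2 + 5*b^2 - 35*b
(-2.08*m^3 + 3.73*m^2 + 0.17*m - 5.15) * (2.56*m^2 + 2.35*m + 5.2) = -5.3248*m^5 + 4.6608*m^4 - 1.6153*m^3 + 6.6115*m^2 - 11.2185*m - 26.78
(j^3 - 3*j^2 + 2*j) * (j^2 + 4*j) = j^5 + j^4 - 10*j^3 + 8*j^2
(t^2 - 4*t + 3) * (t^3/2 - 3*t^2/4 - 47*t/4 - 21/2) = t^5/2 - 11*t^4/4 - 29*t^3/4 + 137*t^2/4 + 27*t/4 - 63/2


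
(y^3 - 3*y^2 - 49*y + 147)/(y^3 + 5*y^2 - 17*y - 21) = (y - 7)/(y + 1)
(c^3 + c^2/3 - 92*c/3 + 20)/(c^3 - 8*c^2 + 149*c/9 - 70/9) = 3*(c + 6)/(3*c - 7)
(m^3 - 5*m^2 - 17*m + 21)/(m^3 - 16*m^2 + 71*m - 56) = (m + 3)/(m - 8)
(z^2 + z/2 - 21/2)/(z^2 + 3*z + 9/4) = 2*(2*z^2 + z - 21)/(4*z^2 + 12*z + 9)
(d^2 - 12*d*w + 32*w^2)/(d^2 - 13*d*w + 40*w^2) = (-d + 4*w)/(-d + 5*w)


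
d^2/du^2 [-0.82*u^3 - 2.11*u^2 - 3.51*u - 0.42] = -4.92*u - 4.22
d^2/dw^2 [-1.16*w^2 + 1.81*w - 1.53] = -2.32000000000000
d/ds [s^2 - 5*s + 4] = 2*s - 5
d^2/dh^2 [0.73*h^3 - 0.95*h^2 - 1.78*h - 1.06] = 4.38*h - 1.9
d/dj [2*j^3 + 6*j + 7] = 6*j^2 + 6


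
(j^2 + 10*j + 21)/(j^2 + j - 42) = (j + 3)/(j - 6)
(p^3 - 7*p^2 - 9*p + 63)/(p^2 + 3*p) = p - 10 + 21/p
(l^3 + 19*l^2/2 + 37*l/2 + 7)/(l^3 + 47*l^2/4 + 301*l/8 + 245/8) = 4*(2*l^2 + 5*l + 2)/(8*l^2 + 38*l + 35)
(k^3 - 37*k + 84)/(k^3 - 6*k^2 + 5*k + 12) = (k + 7)/(k + 1)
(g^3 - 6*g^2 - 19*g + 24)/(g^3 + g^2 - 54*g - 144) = (g - 1)/(g + 6)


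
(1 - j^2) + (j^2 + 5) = 6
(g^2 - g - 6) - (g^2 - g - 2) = -4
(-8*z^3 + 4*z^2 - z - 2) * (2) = -16*z^3 + 8*z^2 - 2*z - 4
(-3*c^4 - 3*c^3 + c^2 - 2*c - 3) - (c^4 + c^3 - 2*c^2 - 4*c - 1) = -4*c^4 - 4*c^3 + 3*c^2 + 2*c - 2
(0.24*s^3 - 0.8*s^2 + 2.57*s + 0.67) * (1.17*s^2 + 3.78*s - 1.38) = 0.2808*s^5 - 0.0288*s^4 - 0.3483*s^3 + 11.6025*s^2 - 1.014*s - 0.9246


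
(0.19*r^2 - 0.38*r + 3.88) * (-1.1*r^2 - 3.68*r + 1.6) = -0.209*r^4 - 0.2812*r^3 - 2.5656*r^2 - 14.8864*r + 6.208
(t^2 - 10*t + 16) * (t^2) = t^4 - 10*t^3 + 16*t^2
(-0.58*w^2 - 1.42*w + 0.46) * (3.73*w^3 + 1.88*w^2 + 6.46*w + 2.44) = -2.1634*w^5 - 6.387*w^4 - 4.7006*w^3 - 9.7236*w^2 - 0.4932*w + 1.1224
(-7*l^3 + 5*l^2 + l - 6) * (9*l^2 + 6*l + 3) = -63*l^5 + 3*l^4 + 18*l^3 - 33*l^2 - 33*l - 18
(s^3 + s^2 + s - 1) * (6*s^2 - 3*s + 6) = 6*s^5 + 3*s^4 + 9*s^3 - 3*s^2 + 9*s - 6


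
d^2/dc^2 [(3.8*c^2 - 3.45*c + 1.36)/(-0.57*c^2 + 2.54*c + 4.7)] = (1.77635683940025e-15*c^4 - 8.76147000000001*c^3 - 63.732384*c^2 + 67.269348*c - 275.091432)/(0.185193*c^6 - 2.475738*c^5 + 6.451146*c^4 + 24.440896*c^3 - 53.19366*c^2 - 168.3258*c - 103.823)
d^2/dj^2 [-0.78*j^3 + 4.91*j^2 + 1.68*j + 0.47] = 9.82 - 4.68*j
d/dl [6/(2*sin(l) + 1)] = -12*cos(l)/(2*sin(l) + 1)^2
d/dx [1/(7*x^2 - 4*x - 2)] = 2*(2 - 7*x)/(-7*x^2 + 4*x + 2)^2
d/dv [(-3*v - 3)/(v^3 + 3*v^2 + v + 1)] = 6*v*(v^2 + 3*v + 3)/(v^6 + 6*v^5 + 11*v^4 + 8*v^3 + 7*v^2 + 2*v + 1)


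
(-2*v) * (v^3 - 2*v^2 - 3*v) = -2*v^4 + 4*v^3 + 6*v^2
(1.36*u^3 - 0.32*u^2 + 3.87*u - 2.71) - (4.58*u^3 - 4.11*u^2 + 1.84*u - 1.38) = -3.22*u^3 + 3.79*u^2 + 2.03*u - 1.33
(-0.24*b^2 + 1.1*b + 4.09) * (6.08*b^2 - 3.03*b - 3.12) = -1.4592*b^4 + 7.4152*b^3 + 22.283*b^2 - 15.8247*b - 12.7608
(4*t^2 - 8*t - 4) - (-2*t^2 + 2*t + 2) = 6*t^2 - 10*t - 6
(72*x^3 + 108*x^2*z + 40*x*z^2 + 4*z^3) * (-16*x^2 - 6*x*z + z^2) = -1152*x^5 - 2160*x^4*z - 1216*x^3*z^2 - 196*x^2*z^3 + 16*x*z^4 + 4*z^5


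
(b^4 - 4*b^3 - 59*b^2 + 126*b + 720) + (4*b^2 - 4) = b^4 - 4*b^3 - 55*b^2 + 126*b + 716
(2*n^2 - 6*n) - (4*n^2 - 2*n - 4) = -2*n^2 - 4*n + 4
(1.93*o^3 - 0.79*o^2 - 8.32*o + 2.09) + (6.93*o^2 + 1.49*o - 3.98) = 1.93*o^3 + 6.14*o^2 - 6.83*o - 1.89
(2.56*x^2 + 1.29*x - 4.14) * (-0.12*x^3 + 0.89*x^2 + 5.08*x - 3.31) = -0.3072*x^5 + 2.1236*x^4 + 14.6497*x^3 - 5.605*x^2 - 25.3011*x + 13.7034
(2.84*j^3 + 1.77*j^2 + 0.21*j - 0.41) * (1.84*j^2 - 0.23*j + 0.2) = 5.2256*j^5 + 2.6036*j^4 + 0.5473*j^3 - 0.4487*j^2 + 0.1363*j - 0.082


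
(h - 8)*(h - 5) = h^2 - 13*h + 40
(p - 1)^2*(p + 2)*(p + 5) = p^4 + 5*p^3 - 3*p^2 - 13*p + 10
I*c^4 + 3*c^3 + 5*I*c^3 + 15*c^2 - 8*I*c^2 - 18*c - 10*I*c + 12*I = (c + 6)*(c - 2*I)*(c - I)*(I*c - I)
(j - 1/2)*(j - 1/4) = j^2 - 3*j/4 + 1/8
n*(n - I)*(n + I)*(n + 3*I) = n^4 + 3*I*n^3 + n^2 + 3*I*n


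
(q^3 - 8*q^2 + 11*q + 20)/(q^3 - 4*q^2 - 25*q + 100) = (q + 1)/(q + 5)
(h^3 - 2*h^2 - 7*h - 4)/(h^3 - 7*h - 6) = (h^2 - 3*h - 4)/(h^2 - h - 6)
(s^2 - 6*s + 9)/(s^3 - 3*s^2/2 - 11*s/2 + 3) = 2*(s - 3)/(2*s^2 + 3*s - 2)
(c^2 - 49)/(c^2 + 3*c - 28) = (c - 7)/(c - 4)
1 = 1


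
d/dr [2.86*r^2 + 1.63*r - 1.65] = 5.72*r + 1.63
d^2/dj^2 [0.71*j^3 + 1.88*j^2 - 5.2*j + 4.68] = 4.26*j + 3.76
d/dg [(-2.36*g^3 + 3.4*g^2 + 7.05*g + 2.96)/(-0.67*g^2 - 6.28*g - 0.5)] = (1.5812*g^4 + 29.6416*g^3 - 13.0885*g^2 + 0.566400000000002*g + 15.0638)/(0.4489*g^4 + 8.4152*g^3 + 40.1084*g^2 + 6.28*g + 0.25)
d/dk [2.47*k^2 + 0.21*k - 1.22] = 4.94*k + 0.21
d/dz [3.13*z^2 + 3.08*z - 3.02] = 6.26*z + 3.08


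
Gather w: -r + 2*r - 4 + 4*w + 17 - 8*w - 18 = r - 4*w - 5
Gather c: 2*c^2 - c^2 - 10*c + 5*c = c^2 - 5*c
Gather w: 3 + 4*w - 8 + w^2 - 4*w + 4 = w^2 - 1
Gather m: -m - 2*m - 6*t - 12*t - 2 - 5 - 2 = -3*m - 18*t - 9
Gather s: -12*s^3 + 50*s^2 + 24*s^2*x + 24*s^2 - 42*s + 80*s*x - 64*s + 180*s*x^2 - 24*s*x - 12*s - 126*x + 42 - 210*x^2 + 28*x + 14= -12*s^3 + s^2*(24*x + 74) + s*(180*x^2 + 56*x - 118) - 210*x^2 - 98*x + 56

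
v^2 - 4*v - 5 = (v - 5)*(v + 1)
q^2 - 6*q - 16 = (q - 8)*(q + 2)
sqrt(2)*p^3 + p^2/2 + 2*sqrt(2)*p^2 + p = p*(p + 2)*(sqrt(2)*p + 1/2)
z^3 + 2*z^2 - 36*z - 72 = (z - 6)*(z + 2)*(z + 6)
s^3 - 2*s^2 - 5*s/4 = s*(s - 5/2)*(s + 1/2)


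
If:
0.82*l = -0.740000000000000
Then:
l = -0.90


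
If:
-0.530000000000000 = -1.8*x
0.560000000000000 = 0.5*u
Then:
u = 1.12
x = 0.29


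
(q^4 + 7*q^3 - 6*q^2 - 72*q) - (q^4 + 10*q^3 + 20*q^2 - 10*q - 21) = -3*q^3 - 26*q^2 - 62*q + 21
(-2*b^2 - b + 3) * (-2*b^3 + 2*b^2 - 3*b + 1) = 4*b^5 - 2*b^4 - 2*b^3 + 7*b^2 - 10*b + 3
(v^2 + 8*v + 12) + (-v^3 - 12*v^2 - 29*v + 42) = -v^3 - 11*v^2 - 21*v + 54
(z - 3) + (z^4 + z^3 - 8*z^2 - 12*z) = z^4 + z^3 - 8*z^2 - 11*z - 3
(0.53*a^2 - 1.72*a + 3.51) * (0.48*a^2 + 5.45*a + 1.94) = 0.2544*a^4 + 2.0629*a^3 - 6.661*a^2 + 15.7927*a + 6.8094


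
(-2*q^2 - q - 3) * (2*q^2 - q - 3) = -4*q^4 + q^2 + 6*q + 9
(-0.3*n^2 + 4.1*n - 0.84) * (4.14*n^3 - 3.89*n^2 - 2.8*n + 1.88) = -1.242*n^5 + 18.141*n^4 - 18.5866*n^3 - 8.7764*n^2 + 10.06*n - 1.5792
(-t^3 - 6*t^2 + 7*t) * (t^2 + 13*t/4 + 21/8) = -t^5 - 37*t^4/4 - 121*t^3/8 + 7*t^2 + 147*t/8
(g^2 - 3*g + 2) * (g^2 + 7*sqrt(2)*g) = g^4 - 3*g^3 + 7*sqrt(2)*g^3 - 21*sqrt(2)*g^2 + 2*g^2 + 14*sqrt(2)*g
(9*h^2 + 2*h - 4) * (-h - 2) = -9*h^3 - 20*h^2 + 8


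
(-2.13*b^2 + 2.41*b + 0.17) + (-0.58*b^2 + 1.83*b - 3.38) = -2.71*b^2 + 4.24*b - 3.21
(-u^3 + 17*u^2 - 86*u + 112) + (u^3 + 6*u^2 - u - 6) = 23*u^2 - 87*u + 106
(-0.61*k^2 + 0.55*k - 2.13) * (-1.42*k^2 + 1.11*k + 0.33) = 0.8662*k^4 - 1.4581*k^3 + 3.4338*k^2 - 2.1828*k - 0.7029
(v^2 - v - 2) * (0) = 0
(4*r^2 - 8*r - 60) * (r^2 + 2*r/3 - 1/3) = 4*r^4 - 16*r^3/3 - 200*r^2/3 - 112*r/3 + 20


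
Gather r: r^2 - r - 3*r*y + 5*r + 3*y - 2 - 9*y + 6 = r^2 + r*(4 - 3*y) - 6*y + 4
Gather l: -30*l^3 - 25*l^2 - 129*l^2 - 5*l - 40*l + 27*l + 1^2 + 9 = -30*l^3 - 154*l^2 - 18*l + 10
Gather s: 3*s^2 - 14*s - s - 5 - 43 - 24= 3*s^2 - 15*s - 72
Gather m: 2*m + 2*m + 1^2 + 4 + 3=4*m + 8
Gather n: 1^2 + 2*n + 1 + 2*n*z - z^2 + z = n*(2*z + 2) - z^2 + z + 2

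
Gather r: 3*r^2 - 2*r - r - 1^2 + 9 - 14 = 3*r^2 - 3*r - 6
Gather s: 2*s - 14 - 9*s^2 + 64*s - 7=-9*s^2 + 66*s - 21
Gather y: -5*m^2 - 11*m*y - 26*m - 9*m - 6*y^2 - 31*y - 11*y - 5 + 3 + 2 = -5*m^2 - 35*m - 6*y^2 + y*(-11*m - 42)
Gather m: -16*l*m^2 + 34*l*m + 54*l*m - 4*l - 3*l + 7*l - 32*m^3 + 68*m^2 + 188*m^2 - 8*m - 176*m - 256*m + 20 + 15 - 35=-32*m^3 + m^2*(256 - 16*l) + m*(88*l - 440)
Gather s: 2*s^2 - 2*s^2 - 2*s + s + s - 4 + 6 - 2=0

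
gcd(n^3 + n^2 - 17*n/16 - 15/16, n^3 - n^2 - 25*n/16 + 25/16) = n^2 + n/4 - 5/4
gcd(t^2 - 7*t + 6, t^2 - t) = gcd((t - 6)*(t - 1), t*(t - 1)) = t - 1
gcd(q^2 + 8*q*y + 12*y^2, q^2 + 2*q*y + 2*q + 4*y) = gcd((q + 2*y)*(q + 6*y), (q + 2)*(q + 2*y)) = q + 2*y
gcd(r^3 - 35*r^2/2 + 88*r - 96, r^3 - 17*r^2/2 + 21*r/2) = r - 3/2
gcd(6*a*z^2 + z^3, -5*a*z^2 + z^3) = z^2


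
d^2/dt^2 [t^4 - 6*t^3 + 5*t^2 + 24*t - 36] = 12*t^2 - 36*t + 10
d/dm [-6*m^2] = -12*m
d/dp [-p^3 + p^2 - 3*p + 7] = -3*p^2 + 2*p - 3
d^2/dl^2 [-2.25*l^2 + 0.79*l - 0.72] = -4.50000000000000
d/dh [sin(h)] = cos(h)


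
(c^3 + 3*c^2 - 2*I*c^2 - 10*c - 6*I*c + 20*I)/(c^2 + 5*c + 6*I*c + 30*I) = (c^2 - 2*c*(1 + I) + 4*I)/(c + 6*I)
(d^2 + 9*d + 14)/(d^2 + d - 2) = (d + 7)/(d - 1)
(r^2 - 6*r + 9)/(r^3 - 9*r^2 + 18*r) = (r - 3)/(r*(r - 6))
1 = 1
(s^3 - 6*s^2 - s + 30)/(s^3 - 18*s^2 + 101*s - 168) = (s^2 - 3*s - 10)/(s^2 - 15*s + 56)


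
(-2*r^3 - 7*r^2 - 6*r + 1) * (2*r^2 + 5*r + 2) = -4*r^5 - 24*r^4 - 51*r^3 - 42*r^2 - 7*r + 2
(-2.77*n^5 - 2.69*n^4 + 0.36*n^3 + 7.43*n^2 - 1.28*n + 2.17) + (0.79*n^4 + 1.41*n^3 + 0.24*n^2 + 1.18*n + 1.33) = -2.77*n^5 - 1.9*n^4 + 1.77*n^3 + 7.67*n^2 - 0.1*n + 3.5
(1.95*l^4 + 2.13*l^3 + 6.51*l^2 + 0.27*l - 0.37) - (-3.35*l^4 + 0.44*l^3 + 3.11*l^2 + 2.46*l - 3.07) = 5.3*l^4 + 1.69*l^3 + 3.4*l^2 - 2.19*l + 2.7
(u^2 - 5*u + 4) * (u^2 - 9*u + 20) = u^4 - 14*u^3 + 69*u^2 - 136*u + 80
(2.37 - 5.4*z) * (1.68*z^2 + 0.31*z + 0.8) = -9.072*z^3 + 2.3076*z^2 - 3.5853*z + 1.896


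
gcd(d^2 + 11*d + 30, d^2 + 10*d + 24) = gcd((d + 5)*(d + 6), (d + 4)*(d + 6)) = d + 6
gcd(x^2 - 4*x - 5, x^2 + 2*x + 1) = x + 1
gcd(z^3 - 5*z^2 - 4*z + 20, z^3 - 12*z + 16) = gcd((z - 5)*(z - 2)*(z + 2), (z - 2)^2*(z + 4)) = z - 2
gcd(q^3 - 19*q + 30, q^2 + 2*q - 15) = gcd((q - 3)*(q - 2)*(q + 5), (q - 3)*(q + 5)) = q^2 + 2*q - 15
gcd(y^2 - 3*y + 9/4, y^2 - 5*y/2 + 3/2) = y - 3/2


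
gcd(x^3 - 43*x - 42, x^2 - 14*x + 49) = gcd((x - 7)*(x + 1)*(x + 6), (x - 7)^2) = x - 7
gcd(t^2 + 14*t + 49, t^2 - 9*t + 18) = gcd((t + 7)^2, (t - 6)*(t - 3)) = 1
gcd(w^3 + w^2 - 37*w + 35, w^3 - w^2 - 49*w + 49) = w^2 + 6*w - 7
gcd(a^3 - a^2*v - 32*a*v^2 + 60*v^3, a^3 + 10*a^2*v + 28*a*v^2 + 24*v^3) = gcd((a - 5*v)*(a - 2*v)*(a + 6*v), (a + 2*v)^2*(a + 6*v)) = a + 6*v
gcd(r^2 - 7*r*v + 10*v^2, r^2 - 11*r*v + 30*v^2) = r - 5*v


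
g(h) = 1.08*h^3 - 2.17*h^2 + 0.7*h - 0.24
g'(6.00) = 91.30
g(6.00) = 159.12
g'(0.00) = 0.70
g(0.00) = -0.24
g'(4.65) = 50.58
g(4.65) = 64.68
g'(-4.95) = 101.57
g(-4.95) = -187.87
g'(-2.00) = 22.34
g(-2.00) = -18.96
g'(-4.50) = 85.84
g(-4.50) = -145.75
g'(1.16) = 0.03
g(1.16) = -0.66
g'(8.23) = 184.44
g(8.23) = 460.58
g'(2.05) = 5.42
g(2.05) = 1.38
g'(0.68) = -0.75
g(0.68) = -0.43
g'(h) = 3.24*h^2 - 4.34*h + 0.7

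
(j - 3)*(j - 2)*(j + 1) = j^3 - 4*j^2 + j + 6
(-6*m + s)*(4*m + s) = -24*m^2 - 2*m*s + s^2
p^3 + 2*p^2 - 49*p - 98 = (p - 7)*(p + 2)*(p + 7)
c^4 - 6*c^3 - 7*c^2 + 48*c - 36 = (c - 6)*(c - 2)*(c - 1)*(c + 3)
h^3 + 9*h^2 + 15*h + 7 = (h + 1)^2*(h + 7)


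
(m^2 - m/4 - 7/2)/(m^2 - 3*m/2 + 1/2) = (4*m^2 - m - 14)/(2*(2*m^2 - 3*m + 1))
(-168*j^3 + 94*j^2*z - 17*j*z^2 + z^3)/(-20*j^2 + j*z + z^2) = (42*j^2 - 13*j*z + z^2)/(5*j + z)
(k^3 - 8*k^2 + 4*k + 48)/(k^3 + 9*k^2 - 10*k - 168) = (k^2 - 4*k - 12)/(k^2 + 13*k + 42)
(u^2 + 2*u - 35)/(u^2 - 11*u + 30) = (u + 7)/(u - 6)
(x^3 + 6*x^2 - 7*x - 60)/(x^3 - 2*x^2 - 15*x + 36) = (x + 5)/(x - 3)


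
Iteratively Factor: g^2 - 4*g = (g - 4)*(g)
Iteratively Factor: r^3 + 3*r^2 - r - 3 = (r - 1)*(r^2 + 4*r + 3) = (r - 1)*(r + 3)*(r + 1)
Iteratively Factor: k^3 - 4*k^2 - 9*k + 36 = (k - 4)*(k^2 - 9) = (k - 4)*(k - 3)*(k + 3)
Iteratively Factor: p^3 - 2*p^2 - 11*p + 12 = (p + 3)*(p^2 - 5*p + 4) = (p - 4)*(p + 3)*(p - 1)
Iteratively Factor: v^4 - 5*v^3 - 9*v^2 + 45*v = (v)*(v^3 - 5*v^2 - 9*v + 45) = v*(v - 5)*(v^2 - 9) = v*(v - 5)*(v - 3)*(v + 3)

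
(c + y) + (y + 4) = c + 2*y + 4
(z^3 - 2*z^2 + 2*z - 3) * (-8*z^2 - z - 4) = -8*z^5 + 15*z^4 - 18*z^3 + 30*z^2 - 5*z + 12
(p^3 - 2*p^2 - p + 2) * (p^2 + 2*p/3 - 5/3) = p^5 - 4*p^4/3 - 4*p^3 + 14*p^2/3 + 3*p - 10/3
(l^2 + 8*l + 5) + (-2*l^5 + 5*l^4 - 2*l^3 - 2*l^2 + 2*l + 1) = -2*l^5 + 5*l^4 - 2*l^3 - l^2 + 10*l + 6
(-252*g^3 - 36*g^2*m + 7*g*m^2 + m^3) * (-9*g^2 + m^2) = 2268*g^5 + 324*g^4*m - 315*g^3*m^2 - 45*g^2*m^3 + 7*g*m^4 + m^5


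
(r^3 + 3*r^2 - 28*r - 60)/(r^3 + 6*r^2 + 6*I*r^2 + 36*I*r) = (r^2 - 3*r - 10)/(r*(r + 6*I))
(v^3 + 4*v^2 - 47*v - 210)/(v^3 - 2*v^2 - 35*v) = (v + 6)/v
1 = 1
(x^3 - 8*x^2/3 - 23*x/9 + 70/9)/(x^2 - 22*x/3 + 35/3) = (3*x^2 - x - 10)/(3*(x - 5))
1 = 1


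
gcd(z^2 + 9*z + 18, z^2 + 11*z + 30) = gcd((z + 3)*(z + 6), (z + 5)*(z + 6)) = z + 6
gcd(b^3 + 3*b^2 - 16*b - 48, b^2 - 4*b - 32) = b + 4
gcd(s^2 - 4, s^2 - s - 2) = s - 2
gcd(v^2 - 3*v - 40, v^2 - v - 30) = v + 5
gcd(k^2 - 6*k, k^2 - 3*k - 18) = k - 6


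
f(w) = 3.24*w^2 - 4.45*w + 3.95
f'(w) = 6.48*w - 4.45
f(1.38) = 3.98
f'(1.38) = 4.49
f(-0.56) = 7.46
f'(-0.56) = -8.08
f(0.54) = 2.49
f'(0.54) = -0.95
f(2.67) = 15.17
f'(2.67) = 12.85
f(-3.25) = 52.64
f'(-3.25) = -25.51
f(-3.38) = 56.01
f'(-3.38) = -26.35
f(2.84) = 17.44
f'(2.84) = 13.95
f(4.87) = 59.12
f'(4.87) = 27.11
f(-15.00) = 799.70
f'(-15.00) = -101.65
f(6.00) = 93.89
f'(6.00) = 34.43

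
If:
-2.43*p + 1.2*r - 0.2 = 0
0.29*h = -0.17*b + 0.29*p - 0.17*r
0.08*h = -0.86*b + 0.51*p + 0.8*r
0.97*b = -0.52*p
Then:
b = 0.03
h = -0.10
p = -0.05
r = 0.06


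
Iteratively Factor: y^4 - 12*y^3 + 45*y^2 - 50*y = (y - 5)*(y^3 - 7*y^2 + 10*y) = (y - 5)*(y - 2)*(y^2 - 5*y) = (y - 5)^2*(y - 2)*(y)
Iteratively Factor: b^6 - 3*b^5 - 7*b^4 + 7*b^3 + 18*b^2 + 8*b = (b - 4)*(b^5 + b^4 - 3*b^3 - 5*b^2 - 2*b) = (b - 4)*(b + 1)*(b^4 - 3*b^2 - 2*b) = (b - 4)*(b - 2)*(b + 1)*(b^3 + 2*b^2 + b) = (b - 4)*(b - 2)*(b + 1)^2*(b^2 + b) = b*(b - 4)*(b - 2)*(b + 1)^2*(b + 1)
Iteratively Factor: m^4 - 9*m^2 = (m)*(m^3 - 9*m) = m^2*(m^2 - 9) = m^2*(m - 3)*(m + 3)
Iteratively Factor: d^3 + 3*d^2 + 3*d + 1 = (d + 1)*(d^2 + 2*d + 1) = (d + 1)^2*(d + 1)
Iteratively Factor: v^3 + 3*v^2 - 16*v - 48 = (v + 4)*(v^2 - v - 12) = (v - 4)*(v + 4)*(v + 3)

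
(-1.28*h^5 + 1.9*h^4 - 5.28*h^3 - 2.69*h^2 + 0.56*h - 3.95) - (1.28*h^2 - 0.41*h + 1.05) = -1.28*h^5 + 1.9*h^4 - 5.28*h^3 - 3.97*h^2 + 0.97*h - 5.0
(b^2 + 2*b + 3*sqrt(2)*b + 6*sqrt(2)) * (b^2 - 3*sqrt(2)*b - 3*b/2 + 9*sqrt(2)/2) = b^4 + b^3/2 - 21*b^2 - 9*b + 54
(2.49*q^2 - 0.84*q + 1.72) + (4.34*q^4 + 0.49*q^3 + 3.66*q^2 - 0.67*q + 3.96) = 4.34*q^4 + 0.49*q^3 + 6.15*q^2 - 1.51*q + 5.68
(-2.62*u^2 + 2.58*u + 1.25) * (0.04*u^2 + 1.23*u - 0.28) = -0.1048*u^4 - 3.1194*u^3 + 3.957*u^2 + 0.8151*u - 0.35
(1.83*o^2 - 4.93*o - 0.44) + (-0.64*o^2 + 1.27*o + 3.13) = 1.19*o^2 - 3.66*o + 2.69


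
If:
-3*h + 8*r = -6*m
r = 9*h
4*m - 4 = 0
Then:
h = -2/23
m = 1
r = -18/23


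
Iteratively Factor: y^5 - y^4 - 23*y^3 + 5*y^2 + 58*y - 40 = (y - 5)*(y^4 + 4*y^3 - 3*y^2 - 10*y + 8) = (y - 5)*(y + 4)*(y^3 - 3*y + 2) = (y - 5)*(y - 1)*(y + 4)*(y^2 + y - 2) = (y - 5)*(y - 1)*(y + 2)*(y + 4)*(y - 1)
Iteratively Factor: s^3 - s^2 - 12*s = (s)*(s^2 - s - 12) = s*(s - 4)*(s + 3)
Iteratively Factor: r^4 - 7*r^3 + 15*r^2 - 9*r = (r)*(r^3 - 7*r^2 + 15*r - 9) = r*(r - 3)*(r^2 - 4*r + 3) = r*(r - 3)*(r - 1)*(r - 3)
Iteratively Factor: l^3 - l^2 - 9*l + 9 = (l - 3)*(l^2 + 2*l - 3) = (l - 3)*(l + 3)*(l - 1)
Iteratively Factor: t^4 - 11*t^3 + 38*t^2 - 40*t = (t - 2)*(t^3 - 9*t^2 + 20*t) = (t - 4)*(t - 2)*(t^2 - 5*t) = t*(t - 4)*(t - 2)*(t - 5)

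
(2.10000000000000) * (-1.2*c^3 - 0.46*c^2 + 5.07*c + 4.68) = -2.52*c^3 - 0.966*c^2 + 10.647*c + 9.828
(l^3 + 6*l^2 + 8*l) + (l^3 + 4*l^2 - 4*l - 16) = 2*l^3 + 10*l^2 + 4*l - 16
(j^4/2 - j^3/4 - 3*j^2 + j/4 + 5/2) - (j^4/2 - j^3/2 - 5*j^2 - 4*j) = j^3/4 + 2*j^2 + 17*j/4 + 5/2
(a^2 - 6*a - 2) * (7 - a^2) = -a^4 + 6*a^3 + 9*a^2 - 42*a - 14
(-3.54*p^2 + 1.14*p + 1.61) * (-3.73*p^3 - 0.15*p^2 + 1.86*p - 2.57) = 13.2042*p^5 - 3.7212*p^4 - 12.7607*p^3 + 10.9767*p^2 + 0.0648000000000004*p - 4.1377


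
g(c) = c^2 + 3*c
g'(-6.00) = -9.00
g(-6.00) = 18.00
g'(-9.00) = -15.00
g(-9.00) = 54.00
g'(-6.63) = -10.26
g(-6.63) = 24.07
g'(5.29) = 13.58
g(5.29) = 43.85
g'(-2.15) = -1.30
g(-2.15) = -1.83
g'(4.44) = 11.88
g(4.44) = 33.03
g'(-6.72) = -10.44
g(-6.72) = 25.00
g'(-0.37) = 2.26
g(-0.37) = -0.97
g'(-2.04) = -1.08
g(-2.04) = -1.96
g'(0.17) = 3.34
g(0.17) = 0.54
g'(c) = 2*c + 3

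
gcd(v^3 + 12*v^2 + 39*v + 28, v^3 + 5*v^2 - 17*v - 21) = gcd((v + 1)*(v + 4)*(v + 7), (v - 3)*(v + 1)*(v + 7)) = v^2 + 8*v + 7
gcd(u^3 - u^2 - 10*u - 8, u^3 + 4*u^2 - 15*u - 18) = u + 1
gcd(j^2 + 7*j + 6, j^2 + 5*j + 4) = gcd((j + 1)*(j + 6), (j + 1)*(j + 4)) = j + 1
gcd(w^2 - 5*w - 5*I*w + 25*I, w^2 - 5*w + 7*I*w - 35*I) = w - 5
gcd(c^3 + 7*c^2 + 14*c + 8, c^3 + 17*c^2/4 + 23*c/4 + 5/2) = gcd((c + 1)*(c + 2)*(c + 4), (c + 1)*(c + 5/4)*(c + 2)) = c^2 + 3*c + 2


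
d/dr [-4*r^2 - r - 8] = -8*r - 1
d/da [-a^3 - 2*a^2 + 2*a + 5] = -3*a^2 - 4*a + 2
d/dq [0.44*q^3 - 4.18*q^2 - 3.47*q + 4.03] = 1.32*q^2 - 8.36*q - 3.47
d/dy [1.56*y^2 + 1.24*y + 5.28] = 3.12*y + 1.24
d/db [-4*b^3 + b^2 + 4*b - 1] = -12*b^2 + 2*b + 4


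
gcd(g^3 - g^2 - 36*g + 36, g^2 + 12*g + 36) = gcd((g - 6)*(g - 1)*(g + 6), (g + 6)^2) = g + 6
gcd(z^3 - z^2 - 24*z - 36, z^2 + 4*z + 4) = z + 2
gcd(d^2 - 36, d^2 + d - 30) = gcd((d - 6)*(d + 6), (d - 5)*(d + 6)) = d + 6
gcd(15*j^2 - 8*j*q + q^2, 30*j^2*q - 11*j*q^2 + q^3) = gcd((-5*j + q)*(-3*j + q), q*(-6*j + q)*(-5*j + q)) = -5*j + q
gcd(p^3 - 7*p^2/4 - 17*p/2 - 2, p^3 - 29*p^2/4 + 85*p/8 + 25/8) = p + 1/4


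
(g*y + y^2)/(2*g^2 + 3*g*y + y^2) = y/(2*g + y)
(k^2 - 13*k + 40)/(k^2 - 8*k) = (k - 5)/k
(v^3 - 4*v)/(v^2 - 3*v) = (v^2 - 4)/(v - 3)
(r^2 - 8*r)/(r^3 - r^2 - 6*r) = (8 - r)/(-r^2 + r + 6)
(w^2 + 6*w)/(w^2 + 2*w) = (w + 6)/(w + 2)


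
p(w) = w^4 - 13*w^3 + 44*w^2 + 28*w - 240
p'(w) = 4*w^3 - 39*w^2 + 88*w + 28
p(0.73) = -200.89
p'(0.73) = 73.01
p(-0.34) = -243.91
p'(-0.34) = -6.59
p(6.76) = 32.34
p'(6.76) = 76.34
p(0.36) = -224.81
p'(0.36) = 54.81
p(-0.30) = -244.08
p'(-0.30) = -2.02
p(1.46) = -141.24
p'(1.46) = 85.80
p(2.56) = -55.12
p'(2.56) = 64.80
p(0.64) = -207.30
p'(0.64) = 69.39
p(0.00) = -240.00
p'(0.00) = 28.00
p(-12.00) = 48960.00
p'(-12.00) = -13556.00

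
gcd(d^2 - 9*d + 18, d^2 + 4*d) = 1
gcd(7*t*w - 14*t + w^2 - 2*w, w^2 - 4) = w - 2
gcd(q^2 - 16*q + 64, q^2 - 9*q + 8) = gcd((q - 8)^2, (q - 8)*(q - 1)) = q - 8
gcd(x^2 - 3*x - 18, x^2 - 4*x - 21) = x + 3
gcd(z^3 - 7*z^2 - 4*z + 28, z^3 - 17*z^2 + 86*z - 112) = z^2 - 9*z + 14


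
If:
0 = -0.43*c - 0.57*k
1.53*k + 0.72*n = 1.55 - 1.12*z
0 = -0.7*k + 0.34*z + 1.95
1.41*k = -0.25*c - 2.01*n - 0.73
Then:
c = -3.16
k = 2.39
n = -1.64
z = -0.82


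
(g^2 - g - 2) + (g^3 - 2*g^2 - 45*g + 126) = g^3 - g^2 - 46*g + 124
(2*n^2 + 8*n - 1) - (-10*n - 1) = 2*n^2 + 18*n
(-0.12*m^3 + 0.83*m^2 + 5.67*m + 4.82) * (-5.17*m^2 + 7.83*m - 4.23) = 0.6204*m^5 - 5.2307*m^4 - 22.3074*m^3 + 15.9658*m^2 + 13.7565*m - 20.3886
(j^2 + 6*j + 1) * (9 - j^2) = -j^4 - 6*j^3 + 8*j^2 + 54*j + 9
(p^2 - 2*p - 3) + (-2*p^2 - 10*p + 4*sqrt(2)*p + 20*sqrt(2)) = -p^2 - 12*p + 4*sqrt(2)*p - 3 + 20*sqrt(2)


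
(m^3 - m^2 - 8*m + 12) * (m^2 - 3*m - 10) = m^5 - 4*m^4 - 15*m^3 + 46*m^2 + 44*m - 120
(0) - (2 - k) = k - 2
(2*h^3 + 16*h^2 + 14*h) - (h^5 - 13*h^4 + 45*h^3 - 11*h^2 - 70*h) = -h^5 + 13*h^4 - 43*h^3 + 27*h^2 + 84*h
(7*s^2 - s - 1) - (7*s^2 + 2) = -s - 3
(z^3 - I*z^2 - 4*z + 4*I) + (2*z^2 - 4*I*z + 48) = z^3 + 2*z^2 - I*z^2 - 4*z - 4*I*z + 48 + 4*I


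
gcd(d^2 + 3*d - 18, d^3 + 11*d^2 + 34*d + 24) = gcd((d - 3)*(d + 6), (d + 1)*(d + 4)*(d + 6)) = d + 6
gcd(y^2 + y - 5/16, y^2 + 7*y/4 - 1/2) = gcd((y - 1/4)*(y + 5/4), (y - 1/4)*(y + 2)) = y - 1/4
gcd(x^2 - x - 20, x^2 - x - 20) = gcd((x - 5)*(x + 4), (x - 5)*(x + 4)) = x^2 - x - 20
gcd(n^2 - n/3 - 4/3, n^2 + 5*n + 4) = n + 1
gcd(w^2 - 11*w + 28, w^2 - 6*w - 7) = w - 7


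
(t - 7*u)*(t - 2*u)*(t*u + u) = t^3*u - 9*t^2*u^2 + t^2*u + 14*t*u^3 - 9*t*u^2 + 14*u^3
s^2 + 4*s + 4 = (s + 2)^2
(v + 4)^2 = v^2 + 8*v + 16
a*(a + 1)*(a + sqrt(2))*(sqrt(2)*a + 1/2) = sqrt(2)*a^4 + sqrt(2)*a^3 + 5*a^3/2 + sqrt(2)*a^2/2 + 5*a^2/2 + sqrt(2)*a/2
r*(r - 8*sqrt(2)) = r^2 - 8*sqrt(2)*r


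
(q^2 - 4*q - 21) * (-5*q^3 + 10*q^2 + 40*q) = -5*q^5 + 30*q^4 + 105*q^3 - 370*q^2 - 840*q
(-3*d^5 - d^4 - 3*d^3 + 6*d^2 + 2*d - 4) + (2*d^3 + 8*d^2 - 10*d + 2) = -3*d^5 - d^4 - d^3 + 14*d^2 - 8*d - 2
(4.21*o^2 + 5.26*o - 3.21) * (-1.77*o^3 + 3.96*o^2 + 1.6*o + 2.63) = -7.4517*o^5 + 7.3614*o^4 + 33.2473*o^3 + 6.7767*o^2 + 8.6978*o - 8.4423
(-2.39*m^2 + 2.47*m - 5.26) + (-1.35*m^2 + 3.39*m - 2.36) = -3.74*m^2 + 5.86*m - 7.62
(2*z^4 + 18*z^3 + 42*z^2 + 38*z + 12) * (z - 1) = 2*z^5 + 16*z^4 + 24*z^3 - 4*z^2 - 26*z - 12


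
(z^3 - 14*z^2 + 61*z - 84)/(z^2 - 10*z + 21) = z - 4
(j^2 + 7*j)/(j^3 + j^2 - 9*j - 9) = j*(j + 7)/(j^3 + j^2 - 9*j - 9)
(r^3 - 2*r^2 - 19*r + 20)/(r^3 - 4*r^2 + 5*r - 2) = (r^2 - r - 20)/(r^2 - 3*r + 2)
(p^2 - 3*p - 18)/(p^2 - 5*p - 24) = (p - 6)/(p - 8)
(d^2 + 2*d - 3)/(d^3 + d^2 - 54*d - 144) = (d - 1)/(d^2 - 2*d - 48)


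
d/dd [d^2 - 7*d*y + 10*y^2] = 2*d - 7*y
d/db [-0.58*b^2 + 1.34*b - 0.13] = 1.34 - 1.16*b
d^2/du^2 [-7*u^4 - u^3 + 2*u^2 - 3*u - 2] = -84*u^2 - 6*u + 4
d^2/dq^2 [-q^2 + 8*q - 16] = -2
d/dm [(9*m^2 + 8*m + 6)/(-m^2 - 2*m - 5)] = 2*(-5*m^2 - 39*m - 14)/(m^4 + 4*m^3 + 14*m^2 + 20*m + 25)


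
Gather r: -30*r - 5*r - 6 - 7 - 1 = -35*r - 14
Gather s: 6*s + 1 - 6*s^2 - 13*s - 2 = -6*s^2 - 7*s - 1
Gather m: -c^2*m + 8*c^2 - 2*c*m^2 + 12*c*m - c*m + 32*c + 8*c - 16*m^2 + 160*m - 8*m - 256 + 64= 8*c^2 + 40*c + m^2*(-2*c - 16) + m*(-c^2 + 11*c + 152) - 192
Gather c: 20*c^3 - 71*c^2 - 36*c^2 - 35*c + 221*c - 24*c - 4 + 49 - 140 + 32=20*c^3 - 107*c^2 + 162*c - 63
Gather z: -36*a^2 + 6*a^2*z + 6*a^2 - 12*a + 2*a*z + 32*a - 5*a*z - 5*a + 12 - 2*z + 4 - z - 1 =-30*a^2 + 15*a + z*(6*a^2 - 3*a - 3) + 15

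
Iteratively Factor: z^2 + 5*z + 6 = (z + 3)*(z + 2)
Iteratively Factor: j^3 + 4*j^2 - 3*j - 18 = (j + 3)*(j^2 + j - 6) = (j - 2)*(j + 3)*(j + 3)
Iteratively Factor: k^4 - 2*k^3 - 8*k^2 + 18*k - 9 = (k - 1)*(k^3 - k^2 - 9*k + 9) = (k - 1)*(k + 3)*(k^2 - 4*k + 3) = (k - 3)*(k - 1)*(k + 3)*(k - 1)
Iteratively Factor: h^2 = (h)*(h)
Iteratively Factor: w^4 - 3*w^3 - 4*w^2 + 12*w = (w - 3)*(w^3 - 4*w) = w*(w - 3)*(w^2 - 4) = w*(w - 3)*(w + 2)*(w - 2)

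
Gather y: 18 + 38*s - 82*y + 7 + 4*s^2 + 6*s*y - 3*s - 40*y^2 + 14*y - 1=4*s^2 + 35*s - 40*y^2 + y*(6*s - 68) + 24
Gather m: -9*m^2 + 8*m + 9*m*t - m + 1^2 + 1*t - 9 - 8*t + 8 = -9*m^2 + m*(9*t + 7) - 7*t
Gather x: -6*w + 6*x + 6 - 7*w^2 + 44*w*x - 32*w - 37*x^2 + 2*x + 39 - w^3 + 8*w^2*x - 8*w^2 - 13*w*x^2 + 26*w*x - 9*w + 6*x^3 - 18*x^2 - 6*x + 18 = -w^3 - 15*w^2 - 47*w + 6*x^3 + x^2*(-13*w - 55) + x*(8*w^2 + 70*w + 2) + 63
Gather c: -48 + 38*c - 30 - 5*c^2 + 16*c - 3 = -5*c^2 + 54*c - 81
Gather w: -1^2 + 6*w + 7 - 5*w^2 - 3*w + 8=-5*w^2 + 3*w + 14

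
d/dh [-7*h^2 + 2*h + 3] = 2 - 14*h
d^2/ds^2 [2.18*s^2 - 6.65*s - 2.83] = 4.36000000000000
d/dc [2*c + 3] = 2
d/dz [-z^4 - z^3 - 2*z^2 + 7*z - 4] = -4*z^3 - 3*z^2 - 4*z + 7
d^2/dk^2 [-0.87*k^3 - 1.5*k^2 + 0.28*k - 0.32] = -5.22*k - 3.0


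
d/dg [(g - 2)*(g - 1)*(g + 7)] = 3*g^2 + 8*g - 19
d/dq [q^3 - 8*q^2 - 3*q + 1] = 3*q^2 - 16*q - 3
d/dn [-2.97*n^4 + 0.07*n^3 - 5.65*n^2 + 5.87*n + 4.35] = -11.88*n^3 + 0.21*n^2 - 11.3*n + 5.87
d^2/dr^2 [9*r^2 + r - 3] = 18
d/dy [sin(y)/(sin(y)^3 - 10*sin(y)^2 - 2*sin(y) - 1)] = (-2*sin(y)^3 + 10*sin(y)^2 - 1)*cos(y)/(sin(y)^3 - 10*sin(y)^2 - 2*sin(y) - 1)^2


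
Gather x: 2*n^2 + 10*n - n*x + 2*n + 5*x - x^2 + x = 2*n^2 + 12*n - x^2 + x*(6 - n)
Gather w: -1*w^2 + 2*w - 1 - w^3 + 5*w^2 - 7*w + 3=-w^3 + 4*w^2 - 5*w + 2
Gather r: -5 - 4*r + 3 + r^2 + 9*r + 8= r^2 + 5*r + 6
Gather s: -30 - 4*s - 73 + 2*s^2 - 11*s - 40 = 2*s^2 - 15*s - 143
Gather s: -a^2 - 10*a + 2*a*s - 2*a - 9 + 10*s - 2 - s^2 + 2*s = -a^2 - 12*a - s^2 + s*(2*a + 12) - 11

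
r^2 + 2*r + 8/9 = (r + 2/3)*(r + 4/3)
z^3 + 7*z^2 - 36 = (z - 2)*(z + 3)*(z + 6)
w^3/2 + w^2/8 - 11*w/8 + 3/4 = (w/2 + 1)*(w - 1)*(w - 3/4)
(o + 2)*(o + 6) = o^2 + 8*o + 12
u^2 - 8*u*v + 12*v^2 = (u - 6*v)*(u - 2*v)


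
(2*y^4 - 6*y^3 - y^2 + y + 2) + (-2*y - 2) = 2*y^4 - 6*y^3 - y^2 - y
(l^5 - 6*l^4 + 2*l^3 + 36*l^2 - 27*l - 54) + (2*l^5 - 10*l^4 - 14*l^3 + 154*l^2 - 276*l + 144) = 3*l^5 - 16*l^4 - 12*l^3 + 190*l^2 - 303*l + 90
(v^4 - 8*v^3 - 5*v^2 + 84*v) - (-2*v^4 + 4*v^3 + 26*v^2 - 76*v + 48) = 3*v^4 - 12*v^3 - 31*v^2 + 160*v - 48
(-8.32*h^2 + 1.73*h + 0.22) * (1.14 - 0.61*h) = 5.0752*h^3 - 10.5401*h^2 + 1.838*h + 0.2508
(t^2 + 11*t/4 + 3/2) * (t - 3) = t^3 - t^2/4 - 27*t/4 - 9/2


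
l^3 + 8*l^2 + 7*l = l*(l + 1)*(l + 7)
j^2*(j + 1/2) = j^3 + j^2/2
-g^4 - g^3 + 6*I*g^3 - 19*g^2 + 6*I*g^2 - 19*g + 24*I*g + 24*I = (g - 8*I)*(g + 3*I)*(I*g + 1)*(I*g + I)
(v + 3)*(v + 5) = v^2 + 8*v + 15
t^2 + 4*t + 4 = (t + 2)^2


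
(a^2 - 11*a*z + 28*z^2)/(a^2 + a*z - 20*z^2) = (a - 7*z)/(a + 5*z)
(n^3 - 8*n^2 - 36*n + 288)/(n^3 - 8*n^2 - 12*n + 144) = (n^2 - 2*n - 48)/(n^2 - 2*n - 24)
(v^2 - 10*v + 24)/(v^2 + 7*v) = (v^2 - 10*v + 24)/(v*(v + 7))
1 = 1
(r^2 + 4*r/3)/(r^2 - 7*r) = (r + 4/3)/(r - 7)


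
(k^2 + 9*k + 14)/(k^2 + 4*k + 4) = (k + 7)/(k + 2)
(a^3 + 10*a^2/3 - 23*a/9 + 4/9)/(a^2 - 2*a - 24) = (9*a^2 - 6*a + 1)/(9*(a - 6))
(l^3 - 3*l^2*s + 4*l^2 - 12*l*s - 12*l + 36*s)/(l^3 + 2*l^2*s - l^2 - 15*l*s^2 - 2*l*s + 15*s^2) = (l^2 + 4*l - 12)/(l^2 + 5*l*s - l - 5*s)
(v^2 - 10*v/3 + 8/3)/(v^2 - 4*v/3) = (v - 2)/v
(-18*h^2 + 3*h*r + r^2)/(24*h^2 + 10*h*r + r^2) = (-3*h + r)/(4*h + r)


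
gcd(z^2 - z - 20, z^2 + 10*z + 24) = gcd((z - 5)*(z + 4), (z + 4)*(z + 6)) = z + 4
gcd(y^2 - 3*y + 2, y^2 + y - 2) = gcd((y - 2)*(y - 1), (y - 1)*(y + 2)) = y - 1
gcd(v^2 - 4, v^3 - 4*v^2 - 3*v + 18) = v + 2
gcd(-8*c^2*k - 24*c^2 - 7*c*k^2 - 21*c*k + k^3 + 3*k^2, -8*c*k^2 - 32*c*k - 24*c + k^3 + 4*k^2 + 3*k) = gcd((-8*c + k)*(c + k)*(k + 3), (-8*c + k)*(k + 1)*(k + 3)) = 8*c*k + 24*c - k^2 - 3*k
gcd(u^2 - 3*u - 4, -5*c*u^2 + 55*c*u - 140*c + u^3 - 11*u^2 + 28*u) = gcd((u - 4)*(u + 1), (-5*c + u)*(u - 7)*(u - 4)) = u - 4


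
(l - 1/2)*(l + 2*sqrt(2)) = l^2 - l/2 + 2*sqrt(2)*l - sqrt(2)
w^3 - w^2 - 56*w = w*(w - 8)*(w + 7)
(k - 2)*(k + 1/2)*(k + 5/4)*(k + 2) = k^4 + 7*k^3/4 - 27*k^2/8 - 7*k - 5/2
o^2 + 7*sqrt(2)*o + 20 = (o + 2*sqrt(2))*(o + 5*sqrt(2))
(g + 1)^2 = g^2 + 2*g + 1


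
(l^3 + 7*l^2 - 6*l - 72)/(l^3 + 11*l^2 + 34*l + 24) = (l - 3)/(l + 1)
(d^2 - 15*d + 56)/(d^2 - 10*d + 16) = (d - 7)/(d - 2)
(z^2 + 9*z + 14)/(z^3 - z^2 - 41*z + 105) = (z + 2)/(z^2 - 8*z + 15)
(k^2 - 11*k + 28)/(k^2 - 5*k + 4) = (k - 7)/(k - 1)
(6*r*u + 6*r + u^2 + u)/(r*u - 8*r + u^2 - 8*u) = (6*r*u + 6*r + u^2 + u)/(r*u - 8*r + u^2 - 8*u)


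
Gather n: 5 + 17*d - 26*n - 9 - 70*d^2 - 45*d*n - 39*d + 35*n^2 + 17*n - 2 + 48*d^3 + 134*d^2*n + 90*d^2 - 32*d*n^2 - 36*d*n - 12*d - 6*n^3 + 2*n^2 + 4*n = 48*d^3 + 20*d^2 - 34*d - 6*n^3 + n^2*(37 - 32*d) + n*(134*d^2 - 81*d - 5) - 6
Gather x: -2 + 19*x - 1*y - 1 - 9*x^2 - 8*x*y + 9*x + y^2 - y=-9*x^2 + x*(28 - 8*y) + y^2 - 2*y - 3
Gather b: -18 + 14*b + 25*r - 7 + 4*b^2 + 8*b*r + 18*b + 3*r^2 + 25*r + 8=4*b^2 + b*(8*r + 32) + 3*r^2 + 50*r - 17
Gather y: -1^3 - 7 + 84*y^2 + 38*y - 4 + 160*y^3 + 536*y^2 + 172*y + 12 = 160*y^3 + 620*y^2 + 210*y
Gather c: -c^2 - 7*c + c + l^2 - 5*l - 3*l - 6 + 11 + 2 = -c^2 - 6*c + l^2 - 8*l + 7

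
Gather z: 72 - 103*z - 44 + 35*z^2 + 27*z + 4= 35*z^2 - 76*z + 32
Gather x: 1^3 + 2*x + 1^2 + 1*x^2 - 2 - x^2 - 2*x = 0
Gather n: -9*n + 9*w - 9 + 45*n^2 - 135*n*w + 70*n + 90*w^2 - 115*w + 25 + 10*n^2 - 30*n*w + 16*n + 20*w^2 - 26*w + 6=55*n^2 + n*(77 - 165*w) + 110*w^2 - 132*w + 22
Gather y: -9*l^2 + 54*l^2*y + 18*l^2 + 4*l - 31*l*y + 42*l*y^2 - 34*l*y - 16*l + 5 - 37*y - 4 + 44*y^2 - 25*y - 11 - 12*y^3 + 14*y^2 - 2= 9*l^2 - 12*l - 12*y^3 + y^2*(42*l + 58) + y*(54*l^2 - 65*l - 62) - 12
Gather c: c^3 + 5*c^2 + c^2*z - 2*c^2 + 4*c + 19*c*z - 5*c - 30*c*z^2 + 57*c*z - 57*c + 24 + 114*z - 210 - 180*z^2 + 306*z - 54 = c^3 + c^2*(z + 3) + c*(-30*z^2 + 76*z - 58) - 180*z^2 + 420*z - 240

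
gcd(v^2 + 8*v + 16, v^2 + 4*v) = v + 4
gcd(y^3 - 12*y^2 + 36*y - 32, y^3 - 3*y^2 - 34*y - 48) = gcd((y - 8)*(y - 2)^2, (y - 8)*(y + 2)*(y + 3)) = y - 8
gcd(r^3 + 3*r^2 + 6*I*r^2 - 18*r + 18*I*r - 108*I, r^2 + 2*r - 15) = r - 3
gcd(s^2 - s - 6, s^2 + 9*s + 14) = s + 2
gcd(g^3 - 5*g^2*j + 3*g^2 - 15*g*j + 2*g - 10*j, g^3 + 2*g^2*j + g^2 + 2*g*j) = g + 1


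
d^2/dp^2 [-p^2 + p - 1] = -2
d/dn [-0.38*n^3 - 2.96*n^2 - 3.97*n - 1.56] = -1.14*n^2 - 5.92*n - 3.97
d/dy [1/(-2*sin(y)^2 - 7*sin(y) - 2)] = (4*sin(y) + 7)*cos(y)/(7*sin(y) - cos(2*y) + 3)^2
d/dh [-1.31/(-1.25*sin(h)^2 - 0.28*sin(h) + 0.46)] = -(3.275*sin(h) + 0.3668)*cos(h)/(1.25*sin(h)^2 + 0.28*sin(h) - 0.46)^2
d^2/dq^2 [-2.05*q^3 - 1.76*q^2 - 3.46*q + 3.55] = -12.3*q - 3.52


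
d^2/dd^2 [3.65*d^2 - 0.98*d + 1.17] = 7.30000000000000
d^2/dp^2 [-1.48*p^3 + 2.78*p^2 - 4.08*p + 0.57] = 5.56 - 8.88*p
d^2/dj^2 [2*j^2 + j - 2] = 4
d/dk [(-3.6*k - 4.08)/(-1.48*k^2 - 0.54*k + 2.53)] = (5.328*k^2 + 1.944*k - (2.96*k + 0.54)*(3.6*k + 4.08) - 9.108)/(1.48*k^2 + 0.54*k - 2.53)^2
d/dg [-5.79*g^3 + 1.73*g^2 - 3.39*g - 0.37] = -17.37*g^2 + 3.46*g - 3.39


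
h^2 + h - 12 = (h - 3)*(h + 4)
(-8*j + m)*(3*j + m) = -24*j^2 - 5*j*m + m^2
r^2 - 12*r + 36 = (r - 6)^2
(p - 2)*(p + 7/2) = p^2 + 3*p/2 - 7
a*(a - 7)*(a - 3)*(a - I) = a^4 - 10*a^3 - I*a^3 + 21*a^2 + 10*I*a^2 - 21*I*a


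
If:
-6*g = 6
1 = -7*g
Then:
No Solution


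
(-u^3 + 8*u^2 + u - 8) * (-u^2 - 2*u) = u^5 - 6*u^4 - 17*u^3 + 6*u^2 + 16*u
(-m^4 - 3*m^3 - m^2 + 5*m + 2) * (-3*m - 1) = 3*m^5 + 10*m^4 + 6*m^3 - 14*m^2 - 11*m - 2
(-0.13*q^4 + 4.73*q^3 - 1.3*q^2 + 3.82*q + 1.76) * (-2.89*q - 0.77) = 0.3757*q^5 - 13.5696*q^4 + 0.1149*q^3 - 10.0388*q^2 - 8.0278*q - 1.3552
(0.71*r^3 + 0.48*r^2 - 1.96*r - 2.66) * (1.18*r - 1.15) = 0.8378*r^4 - 0.2501*r^3 - 2.8648*r^2 - 0.8848*r + 3.059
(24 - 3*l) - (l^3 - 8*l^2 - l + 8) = -l^3 + 8*l^2 - 2*l + 16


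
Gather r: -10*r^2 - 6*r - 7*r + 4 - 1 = -10*r^2 - 13*r + 3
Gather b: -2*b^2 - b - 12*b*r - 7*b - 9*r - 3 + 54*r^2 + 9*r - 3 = -2*b^2 + b*(-12*r - 8) + 54*r^2 - 6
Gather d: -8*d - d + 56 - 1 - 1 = 54 - 9*d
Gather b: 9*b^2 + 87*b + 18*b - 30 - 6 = 9*b^2 + 105*b - 36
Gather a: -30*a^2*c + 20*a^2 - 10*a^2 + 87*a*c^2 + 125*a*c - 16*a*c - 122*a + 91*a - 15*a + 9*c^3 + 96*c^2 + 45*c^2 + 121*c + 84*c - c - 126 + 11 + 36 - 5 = a^2*(10 - 30*c) + a*(87*c^2 + 109*c - 46) + 9*c^3 + 141*c^2 + 204*c - 84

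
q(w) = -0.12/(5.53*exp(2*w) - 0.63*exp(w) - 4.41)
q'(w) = -0.12*(-11.06*exp(2*w) + 0.63*exp(w))/(5.53*exp(2*w) - 0.63*exp(w) - 4.41)^2 = (1.3272*exp(w) - 0.0756)*exp(w)/(-5.53*exp(2*w) + 0.63*exp(w) + 4.41)^2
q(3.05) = -0.00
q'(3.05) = 0.00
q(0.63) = -0.01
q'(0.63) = 0.02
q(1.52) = -0.00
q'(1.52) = 0.00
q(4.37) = -0.00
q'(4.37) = 0.00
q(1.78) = -0.00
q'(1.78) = 0.00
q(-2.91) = 0.03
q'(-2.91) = -0.00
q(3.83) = -0.00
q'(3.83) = 0.00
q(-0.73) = 0.03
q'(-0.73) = 0.02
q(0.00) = -0.24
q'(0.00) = 5.21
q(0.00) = -0.24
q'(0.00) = 5.21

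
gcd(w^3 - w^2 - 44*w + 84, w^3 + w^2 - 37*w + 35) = w + 7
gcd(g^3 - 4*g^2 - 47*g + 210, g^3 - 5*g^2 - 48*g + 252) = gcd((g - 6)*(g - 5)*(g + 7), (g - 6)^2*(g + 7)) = g^2 + g - 42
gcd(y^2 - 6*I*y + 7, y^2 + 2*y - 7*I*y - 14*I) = y - 7*I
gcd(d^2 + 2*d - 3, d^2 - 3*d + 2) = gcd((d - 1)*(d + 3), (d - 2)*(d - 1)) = d - 1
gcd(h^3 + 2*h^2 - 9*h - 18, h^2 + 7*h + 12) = h + 3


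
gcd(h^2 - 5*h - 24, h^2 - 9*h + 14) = 1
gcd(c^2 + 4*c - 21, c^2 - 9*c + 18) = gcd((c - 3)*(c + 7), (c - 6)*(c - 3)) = c - 3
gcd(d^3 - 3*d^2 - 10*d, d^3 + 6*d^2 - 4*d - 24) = d + 2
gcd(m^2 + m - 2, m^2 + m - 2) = m^2 + m - 2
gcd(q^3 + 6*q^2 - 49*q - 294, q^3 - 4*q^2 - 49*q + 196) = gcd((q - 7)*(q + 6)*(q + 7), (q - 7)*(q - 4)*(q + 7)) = q^2 - 49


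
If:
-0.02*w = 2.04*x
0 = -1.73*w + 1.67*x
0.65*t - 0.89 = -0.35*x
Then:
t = 1.37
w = 0.00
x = 0.00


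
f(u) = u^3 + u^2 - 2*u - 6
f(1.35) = -4.42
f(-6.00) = -174.00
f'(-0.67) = -1.99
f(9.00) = 786.00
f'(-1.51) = 1.82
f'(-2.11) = 7.14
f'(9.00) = 259.00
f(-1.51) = -4.14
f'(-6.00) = 94.00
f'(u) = 3*u^2 + 2*u - 2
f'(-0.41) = -2.32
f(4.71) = 111.25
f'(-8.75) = 210.19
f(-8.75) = -581.86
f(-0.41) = -5.08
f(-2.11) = -6.72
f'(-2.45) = 11.11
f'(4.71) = 73.97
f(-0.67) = -4.51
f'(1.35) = 6.17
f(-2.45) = -9.80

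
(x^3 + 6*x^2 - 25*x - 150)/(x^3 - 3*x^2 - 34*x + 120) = (x + 5)/(x - 4)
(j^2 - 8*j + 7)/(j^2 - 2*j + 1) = (j - 7)/(j - 1)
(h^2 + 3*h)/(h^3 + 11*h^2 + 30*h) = (h + 3)/(h^2 + 11*h + 30)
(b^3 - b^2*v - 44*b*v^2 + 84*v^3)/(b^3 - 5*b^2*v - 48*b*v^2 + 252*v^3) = (-b + 2*v)/(-b + 6*v)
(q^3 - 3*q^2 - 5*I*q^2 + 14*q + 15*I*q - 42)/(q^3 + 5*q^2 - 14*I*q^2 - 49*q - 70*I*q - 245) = (q^2 + q*(-3 + 2*I) - 6*I)/(q^2 + q*(5 - 7*I) - 35*I)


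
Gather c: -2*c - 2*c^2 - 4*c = -2*c^2 - 6*c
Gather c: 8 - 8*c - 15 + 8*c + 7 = 0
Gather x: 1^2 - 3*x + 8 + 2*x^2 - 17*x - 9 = 2*x^2 - 20*x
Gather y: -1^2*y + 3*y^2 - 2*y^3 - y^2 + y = -2*y^3 + 2*y^2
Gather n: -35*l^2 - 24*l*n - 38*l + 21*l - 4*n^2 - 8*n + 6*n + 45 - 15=-35*l^2 - 17*l - 4*n^2 + n*(-24*l - 2) + 30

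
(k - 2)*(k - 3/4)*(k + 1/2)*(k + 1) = k^4 - 5*k^3/4 - 17*k^2/8 + 7*k/8 + 3/4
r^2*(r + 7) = r^3 + 7*r^2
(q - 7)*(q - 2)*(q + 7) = q^3 - 2*q^2 - 49*q + 98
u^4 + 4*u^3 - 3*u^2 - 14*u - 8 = (u - 2)*(u + 1)^2*(u + 4)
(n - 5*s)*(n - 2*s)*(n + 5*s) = n^3 - 2*n^2*s - 25*n*s^2 + 50*s^3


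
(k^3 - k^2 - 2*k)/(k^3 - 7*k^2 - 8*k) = (k - 2)/(k - 8)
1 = 1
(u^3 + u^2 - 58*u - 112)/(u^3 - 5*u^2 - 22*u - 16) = (u + 7)/(u + 1)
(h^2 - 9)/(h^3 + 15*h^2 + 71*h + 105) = (h - 3)/(h^2 + 12*h + 35)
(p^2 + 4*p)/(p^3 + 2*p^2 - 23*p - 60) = p/(p^2 - 2*p - 15)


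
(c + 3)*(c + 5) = c^2 + 8*c + 15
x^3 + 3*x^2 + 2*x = x*(x + 1)*(x + 2)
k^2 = k^2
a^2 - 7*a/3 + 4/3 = (a - 4/3)*(a - 1)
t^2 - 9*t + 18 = (t - 6)*(t - 3)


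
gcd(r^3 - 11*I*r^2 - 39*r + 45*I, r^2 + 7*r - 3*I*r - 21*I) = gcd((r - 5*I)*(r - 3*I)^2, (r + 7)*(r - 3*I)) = r - 3*I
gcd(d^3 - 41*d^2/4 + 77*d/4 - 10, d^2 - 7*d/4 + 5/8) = d - 5/4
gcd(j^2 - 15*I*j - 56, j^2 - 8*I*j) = j - 8*I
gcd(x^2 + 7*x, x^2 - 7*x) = x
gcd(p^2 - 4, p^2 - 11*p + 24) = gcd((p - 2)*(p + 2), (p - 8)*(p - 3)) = 1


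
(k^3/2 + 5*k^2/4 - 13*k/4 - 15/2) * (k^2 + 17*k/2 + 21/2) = k^5/2 + 11*k^4/2 + 101*k^3/8 - 22*k^2 - 783*k/8 - 315/4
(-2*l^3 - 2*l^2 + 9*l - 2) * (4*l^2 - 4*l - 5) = -8*l^5 + 54*l^3 - 34*l^2 - 37*l + 10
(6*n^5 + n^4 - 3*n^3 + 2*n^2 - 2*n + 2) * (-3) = -18*n^5 - 3*n^4 + 9*n^3 - 6*n^2 + 6*n - 6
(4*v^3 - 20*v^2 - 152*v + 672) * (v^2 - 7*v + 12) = 4*v^5 - 48*v^4 + 36*v^3 + 1496*v^2 - 6528*v + 8064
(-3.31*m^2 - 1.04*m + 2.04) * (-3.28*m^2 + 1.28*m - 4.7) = 10.8568*m^4 - 0.825600000000001*m^3 + 7.5346*m^2 + 7.4992*m - 9.588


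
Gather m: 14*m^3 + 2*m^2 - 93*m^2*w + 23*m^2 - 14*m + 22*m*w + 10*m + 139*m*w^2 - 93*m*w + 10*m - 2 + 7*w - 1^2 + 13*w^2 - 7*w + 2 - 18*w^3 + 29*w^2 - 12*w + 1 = 14*m^3 + m^2*(25 - 93*w) + m*(139*w^2 - 71*w + 6) - 18*w^3 + 42*w^2 - 12*w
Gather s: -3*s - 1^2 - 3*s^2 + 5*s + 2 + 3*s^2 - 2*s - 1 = 0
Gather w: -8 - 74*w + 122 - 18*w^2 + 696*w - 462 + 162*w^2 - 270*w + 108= 144*w^2 + 352*w - 240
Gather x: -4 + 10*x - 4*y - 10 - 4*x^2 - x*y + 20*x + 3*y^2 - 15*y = -4*x^2 + x*(30 - y) + 3*y^2 - 19*y - 14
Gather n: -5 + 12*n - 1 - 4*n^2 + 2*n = -4*n^2 + 14*n - 6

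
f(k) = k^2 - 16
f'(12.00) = 24.00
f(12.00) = 128.00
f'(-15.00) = -30.00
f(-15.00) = 209.00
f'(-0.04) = -0.08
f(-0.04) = -16.00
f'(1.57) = 3.14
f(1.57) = -13.54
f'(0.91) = 1.82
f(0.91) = -15.17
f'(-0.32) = -0.64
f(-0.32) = -15.90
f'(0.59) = 1.18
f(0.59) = -15.65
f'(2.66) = 5.32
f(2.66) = -8.92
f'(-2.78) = -5.56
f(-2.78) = -8.27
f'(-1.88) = -3.76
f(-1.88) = -12.47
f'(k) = 2*k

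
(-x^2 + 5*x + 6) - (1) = -x^2 + 5*x + 5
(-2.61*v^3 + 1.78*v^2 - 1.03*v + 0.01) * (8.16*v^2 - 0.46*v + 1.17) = -21.2976*v^5 + 15.7254*v^4 - 12.2773*v^3 + 2.638*v^2 - 1.2097*v + 0.0117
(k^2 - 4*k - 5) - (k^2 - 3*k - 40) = 35 - k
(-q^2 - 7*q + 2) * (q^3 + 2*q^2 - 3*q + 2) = -q^5 - 9*q^4 - 9*q^3 + 23*q^2 - 20*q + 4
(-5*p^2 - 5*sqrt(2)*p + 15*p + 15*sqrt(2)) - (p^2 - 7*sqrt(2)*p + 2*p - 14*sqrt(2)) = -6*p^2 + 2*sqrt(2)*p + 13*p + 29*sqrt(2)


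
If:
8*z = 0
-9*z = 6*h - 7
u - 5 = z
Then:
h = 7/6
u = 5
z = 0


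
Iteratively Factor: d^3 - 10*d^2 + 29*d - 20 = (d - 4)*(d^2 - 6*d + 5) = (d - 5)*(d - 4)*(d - 1)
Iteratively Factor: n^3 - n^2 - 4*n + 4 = (n + 2)*(n^2 - 3*n + 2) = (n - 1)*(n + 2)*(n - 2)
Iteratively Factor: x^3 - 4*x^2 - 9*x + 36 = (x + 3)*(x^2 - 7*x + 12) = (x - 3)*(x + 3)*(x - 4)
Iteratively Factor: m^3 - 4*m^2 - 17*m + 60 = (m - 3)*(m^2 - m - 20) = (m - 5)*(m - 3)*(m + 4)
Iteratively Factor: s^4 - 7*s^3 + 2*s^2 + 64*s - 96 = (s - 2)*(s^3 - 5*s^2 - 8*s + 48) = (s - 4)*(s - 2)*(s^2 - s - 12) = (s - 4)*(s - 2)*(s + 3)*(s - 4)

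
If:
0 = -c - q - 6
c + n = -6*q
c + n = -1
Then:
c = -37/6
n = 31/6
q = 1/6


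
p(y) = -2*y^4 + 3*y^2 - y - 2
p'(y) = -8*y^3 + 6*y - 1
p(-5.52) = -1761.96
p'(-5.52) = 1311.45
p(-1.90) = -15.33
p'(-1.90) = 42.47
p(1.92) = -20.04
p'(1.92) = -46.10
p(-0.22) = -1.64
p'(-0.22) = -2.23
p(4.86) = -1051.77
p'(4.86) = -890.17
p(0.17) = -2.08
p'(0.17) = -0.02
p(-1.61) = -6.05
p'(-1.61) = 22.73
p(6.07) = -2612.63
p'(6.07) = -1753.77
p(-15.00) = -100562.00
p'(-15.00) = 26909.00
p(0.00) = -2.00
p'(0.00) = -1.00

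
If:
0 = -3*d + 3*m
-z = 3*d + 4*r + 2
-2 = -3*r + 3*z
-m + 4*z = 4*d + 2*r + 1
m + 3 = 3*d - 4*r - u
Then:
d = -21/31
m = -21/31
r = 13/93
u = -457/93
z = -49/93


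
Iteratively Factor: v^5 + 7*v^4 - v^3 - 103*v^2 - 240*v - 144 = (v + 1)*(v^4 + 6*v^3 - 7*v^2 - 96*v - 144) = (v - 4)*(v + 1)*(v^3 + 10*v^2 + 33*v + 36) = (v - 4)*(v + 1)*(v + 3)*(v^2 + 7*v + 12) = (v - 4)*(v + 1)*(v + 3)*(v + 4)*(v + 3)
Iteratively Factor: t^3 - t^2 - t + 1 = (t - 1)*(t^2 - 1) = (t - 1)*(t + 1)*(t - 1)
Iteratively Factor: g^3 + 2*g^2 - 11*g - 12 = (g + 4)*(g^2 - 2*g - 3) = (g + 1)*(g + 4)*(g - 3)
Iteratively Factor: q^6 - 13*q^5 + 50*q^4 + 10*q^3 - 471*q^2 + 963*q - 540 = (q - 3)*(q^5 - 10*q^4 + 20*q^3 + 70*q^2 - 261*q + 180) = (q - 4)*(q - 3)*(q^4 - 6*q^3 - 4*q^2 + 54*q - 45) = (q - 4)*(q - 3)*(q - 1)*(q^3 - 5*q^2 - 9*q + 45) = (q - 4)*(q - 3)*(q - 1)*(q + 3)*(q^2 - 8*q + 15) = (q - 4)*(q - 3)^2*(q - 1)*(q + 3)*(q - 5)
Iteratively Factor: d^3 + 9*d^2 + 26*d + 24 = (d + 2)*(d^2 + 7*d + 12) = (d + 2)*(d + 4)*(d + 3)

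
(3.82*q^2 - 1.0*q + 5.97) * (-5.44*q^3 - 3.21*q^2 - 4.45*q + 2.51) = -20.7808*q^5 - 6.8222*q^4 - 46.2658*q^3 - 5.1255*q^2 - 29.0765*q + 14.9847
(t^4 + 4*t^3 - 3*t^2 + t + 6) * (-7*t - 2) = -7*t^5 - 30*t^4 + 13*t^3 - t^2 - 44*t - 12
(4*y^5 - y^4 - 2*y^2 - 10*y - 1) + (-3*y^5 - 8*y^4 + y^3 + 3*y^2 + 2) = y^5 - 9*y^4 + y^3 + y^2 - 10*y + 1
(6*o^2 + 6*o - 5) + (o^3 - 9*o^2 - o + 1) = o^3 - 3*o^2 + 5*o - 4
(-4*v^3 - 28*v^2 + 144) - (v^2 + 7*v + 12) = -4*v^3 - 29*v^2 - 7*v + 132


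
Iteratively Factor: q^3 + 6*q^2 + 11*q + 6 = (q + 3)*(q^2 + 3*q + 2) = (q + 2)*(q + 3)*(q + 1)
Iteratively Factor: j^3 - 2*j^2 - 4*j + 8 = (j - 2)*(j^2 - 4) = (j - 2)^2*(j + 2)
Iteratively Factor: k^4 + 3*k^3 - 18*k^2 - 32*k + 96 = (k - 3)*(k^3 + 6*k^2 - 32) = (k - 3)*(k - 2)*(k^2 + 8*k + 16) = (k - 3)*(k - 2)*(k + 4)*(k + 4)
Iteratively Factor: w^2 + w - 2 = (w - 1)*(w + 2)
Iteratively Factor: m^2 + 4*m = (m)*(m + 4)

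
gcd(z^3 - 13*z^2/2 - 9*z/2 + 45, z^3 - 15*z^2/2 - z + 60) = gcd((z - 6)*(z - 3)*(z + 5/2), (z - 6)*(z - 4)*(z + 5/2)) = z^2 - 7*z/2 - 15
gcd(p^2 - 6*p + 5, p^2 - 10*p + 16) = 1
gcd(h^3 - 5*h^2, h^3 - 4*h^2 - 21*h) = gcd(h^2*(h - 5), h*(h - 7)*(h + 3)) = h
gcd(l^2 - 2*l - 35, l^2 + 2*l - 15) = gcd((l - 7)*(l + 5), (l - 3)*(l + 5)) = l + 5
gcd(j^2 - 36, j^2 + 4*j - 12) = j + 6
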